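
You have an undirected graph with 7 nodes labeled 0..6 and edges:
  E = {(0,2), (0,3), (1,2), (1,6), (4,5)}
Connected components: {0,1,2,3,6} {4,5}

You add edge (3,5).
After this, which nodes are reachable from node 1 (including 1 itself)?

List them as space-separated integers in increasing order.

Answer: 0 1 2 3 4 5 6

Derivation:
Before: nodes reachable from 1: {0,1,2,3,6}
Adding (3,5): merges 1's component with another. Reachability grows.
After: nodes reachable from 1: {0,1,2,3,4,5,6}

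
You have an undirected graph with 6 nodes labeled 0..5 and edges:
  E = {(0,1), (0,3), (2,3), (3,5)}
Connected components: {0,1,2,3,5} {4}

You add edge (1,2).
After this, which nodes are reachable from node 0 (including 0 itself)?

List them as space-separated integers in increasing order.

Before: nodes reachable from 0: {0,1,2,3,5}
Adding (1,2): both endpoints already in same component. Reachability from 0 unchanged.
After: nodes reachable from 0: {0,1,2,3,5}

Answer: 0 1 2 3 5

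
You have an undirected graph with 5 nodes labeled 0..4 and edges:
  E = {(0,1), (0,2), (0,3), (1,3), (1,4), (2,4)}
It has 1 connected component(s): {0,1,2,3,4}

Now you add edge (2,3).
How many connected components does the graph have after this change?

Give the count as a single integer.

Answer: 1

Derivation:
Initial component count: 1
Add (2,3): endpoints already in same component. Count unchanged: 1.
New component count: 1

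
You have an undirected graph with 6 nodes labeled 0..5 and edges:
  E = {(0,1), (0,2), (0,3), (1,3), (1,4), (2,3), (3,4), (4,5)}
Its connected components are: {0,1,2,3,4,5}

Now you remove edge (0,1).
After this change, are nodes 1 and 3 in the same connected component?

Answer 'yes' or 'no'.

Initial components: {0,1,2,3,4,5}
Removing edge (0,1): not a bridge — component count unchanged at 1.
New components: {0,1,2,3,4,5}
Are 1 and 3 in the same component? yes

Answer: yes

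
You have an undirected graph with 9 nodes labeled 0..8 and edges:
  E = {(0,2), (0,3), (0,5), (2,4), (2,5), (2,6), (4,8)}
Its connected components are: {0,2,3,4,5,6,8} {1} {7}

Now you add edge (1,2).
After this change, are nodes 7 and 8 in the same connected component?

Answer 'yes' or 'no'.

Initial components: {0,2,3,4,5,6,8} {1} {7}
Adding edge (1,2): merges {1} and {0,2,3,4,5,6,8}.
New components: {0,1,2,3,4,5,6,8} {7}
Are 7 and 8 in the same component? no

Answer: no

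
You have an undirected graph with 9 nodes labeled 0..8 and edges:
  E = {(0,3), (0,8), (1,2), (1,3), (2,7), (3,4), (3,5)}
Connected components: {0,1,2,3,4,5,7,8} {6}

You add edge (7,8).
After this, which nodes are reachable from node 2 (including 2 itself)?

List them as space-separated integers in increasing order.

Before: nodes reachable from 2: {0,1,2,3,4,5,7,8}
Adding (7,8): both endpoints already in same component. Reachability from 2 unchanged.
After: nodes reachable from 2: {0,1,2,3,4,5,7,8}

Answer: 0 1 2 3 4 5 7 8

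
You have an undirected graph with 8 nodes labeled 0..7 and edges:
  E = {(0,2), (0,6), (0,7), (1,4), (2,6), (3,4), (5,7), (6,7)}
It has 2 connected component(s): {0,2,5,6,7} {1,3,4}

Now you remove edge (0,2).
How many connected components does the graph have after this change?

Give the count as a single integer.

Answer: 2

Derivation:
Initial component count: 2
Remove (0,2): not a bridge. Count unchanged: 2.
  After removal, components: {0,2,5,6,7} {1,3,4}
New component count: 2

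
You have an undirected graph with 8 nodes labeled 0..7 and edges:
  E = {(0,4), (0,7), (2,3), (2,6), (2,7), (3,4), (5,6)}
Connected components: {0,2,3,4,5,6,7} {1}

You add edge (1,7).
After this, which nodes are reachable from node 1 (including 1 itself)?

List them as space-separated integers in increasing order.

Before: nodes reachable from 1: {1}
Adding (1,7): merges 1's component with another. Reachability grows.
After: nodes reachable from 1: {0,1,2,3,4,5,6,7}

Answer: 0 1 2 3 4 5 6 7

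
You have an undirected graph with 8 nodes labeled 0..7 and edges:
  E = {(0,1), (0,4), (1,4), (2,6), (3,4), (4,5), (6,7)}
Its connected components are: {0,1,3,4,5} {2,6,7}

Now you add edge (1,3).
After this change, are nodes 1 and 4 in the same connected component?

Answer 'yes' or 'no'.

Initial components: {0,1,3,4,5} {2,6,7}
Adding edge (1,3): both already in same component {0,1,3,4,5}. No change.
New components: {0,1,3,4,5} {2,6,7}
Are 1 and 4 in the same component? yes

Answer: yes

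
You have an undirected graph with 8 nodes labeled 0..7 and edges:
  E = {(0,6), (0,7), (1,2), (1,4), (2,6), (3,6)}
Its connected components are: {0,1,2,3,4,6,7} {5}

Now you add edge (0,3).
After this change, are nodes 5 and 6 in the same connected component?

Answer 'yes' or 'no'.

Answer: no

Derivation:
Initial components: {0,1,2,3,4,6,7} {5}
Adding edge (0,3): both already in same component {0,1,2,3,4,6,7}. No change.
New components: {0,1,2,3,4,6,7} {5}
Are 5 and 6 in the same component? no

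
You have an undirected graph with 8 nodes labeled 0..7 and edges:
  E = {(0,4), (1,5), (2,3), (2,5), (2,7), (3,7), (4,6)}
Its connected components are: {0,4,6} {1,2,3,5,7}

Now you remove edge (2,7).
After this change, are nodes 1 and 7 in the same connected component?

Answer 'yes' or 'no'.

Answer: yes

Derivation:
Initial components: {0,4,6} {1,2,3,5,7}
Removing edge (2,7): not a bridge — component count unchanged at 2.
New components: {0,4,6} {1,2,3,5,7}
Are 1 and 7 in the same component? yes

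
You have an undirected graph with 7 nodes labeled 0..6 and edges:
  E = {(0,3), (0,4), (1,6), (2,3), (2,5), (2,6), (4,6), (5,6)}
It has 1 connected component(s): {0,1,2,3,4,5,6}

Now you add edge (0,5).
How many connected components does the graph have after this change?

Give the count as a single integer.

Answer: 1

Derivation:
Initial component count: 1
Add (0,5): endpoints already in same component. Count unchanged: 1.
New component count: 1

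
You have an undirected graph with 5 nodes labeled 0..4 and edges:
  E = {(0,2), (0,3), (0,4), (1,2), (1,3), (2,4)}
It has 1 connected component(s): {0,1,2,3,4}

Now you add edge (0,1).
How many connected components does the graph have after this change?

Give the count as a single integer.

Initial component count: 1
Add (0,1): endpoints already in same component. Count unchanged: 1.
New component count: 1

Answer: 1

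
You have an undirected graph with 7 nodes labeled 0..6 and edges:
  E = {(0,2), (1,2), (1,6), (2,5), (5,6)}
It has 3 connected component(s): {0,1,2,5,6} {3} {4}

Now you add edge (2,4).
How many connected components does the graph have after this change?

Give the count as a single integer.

Initial component count: 3
Add (2,4): merges two components. Count decreases: 3 -> 2.
New component count: 2

Answer: 2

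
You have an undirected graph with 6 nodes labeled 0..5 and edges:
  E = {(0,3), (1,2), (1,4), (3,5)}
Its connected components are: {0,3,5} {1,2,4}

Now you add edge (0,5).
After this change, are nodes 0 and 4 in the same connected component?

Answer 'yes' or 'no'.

Initial components: {0,3,5} {1,2,4}
Adding edge (0,5): both already in same component {0,3,5}. No change.
New components: {0,3,5} {1,2,4}
Are 0 and 4 in the same component? no

Answer: no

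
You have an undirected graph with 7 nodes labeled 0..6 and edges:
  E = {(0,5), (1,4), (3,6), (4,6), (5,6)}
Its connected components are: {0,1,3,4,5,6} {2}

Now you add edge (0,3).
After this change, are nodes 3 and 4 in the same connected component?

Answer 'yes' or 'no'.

Answer: yes

Derivation:
Initial components: {0,1,3,4,5,6} {2}
Adding edge (0,3): both already in same component {0,1,3,4,5,6}. No change.
New components: {0,1,3,4,5,6} {2}
Are 3 and 4 in the same component? yes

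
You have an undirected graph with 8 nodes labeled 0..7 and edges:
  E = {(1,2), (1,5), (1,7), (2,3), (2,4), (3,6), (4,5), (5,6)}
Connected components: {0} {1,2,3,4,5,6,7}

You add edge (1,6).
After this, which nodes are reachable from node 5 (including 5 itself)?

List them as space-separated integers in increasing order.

Before: nodes reachable from 5: {1,2,3,4,5,6,7}
Adding (1,6): both endpoints already in same component. Reachability from 5 unchanged.
After: nodes reachable from 5: {1,2,3,4,5,6,7}

Answer: 1 2 3 4 5 6 7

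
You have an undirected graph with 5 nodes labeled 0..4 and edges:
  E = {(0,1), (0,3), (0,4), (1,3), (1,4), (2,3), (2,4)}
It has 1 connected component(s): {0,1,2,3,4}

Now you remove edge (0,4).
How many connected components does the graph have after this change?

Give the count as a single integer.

Answer: 1

Derivation:
Initial component count: 1
Remove (0,4): not a bridge. Count unchanged: 1.
  After removal, components: {0,1,2,3,4}
New component count: 1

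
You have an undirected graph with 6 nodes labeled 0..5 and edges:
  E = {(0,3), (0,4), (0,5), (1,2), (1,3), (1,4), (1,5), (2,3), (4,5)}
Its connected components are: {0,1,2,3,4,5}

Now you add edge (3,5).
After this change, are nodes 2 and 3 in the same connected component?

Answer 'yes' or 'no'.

Initial components: {0,1,2,3,4,5}
Adding edge (3,5): both already in same component {0,1,2,3,4,5}. No change.
New components: {0,1,2,3,4,5}
Are 2 and 3 in the same component? yes

Answer: yes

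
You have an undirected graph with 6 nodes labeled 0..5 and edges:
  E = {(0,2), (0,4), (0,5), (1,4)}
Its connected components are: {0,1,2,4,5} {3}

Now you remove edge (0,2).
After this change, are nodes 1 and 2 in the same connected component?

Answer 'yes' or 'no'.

Initial components: {0,1,2,4,5} {3}
Removing edge (0,2): it was a bridge — component count 2 -> 3.
New components: {0,1,4,5} {2} {3}
Are 1 and 2 in the same component? no

Answer: no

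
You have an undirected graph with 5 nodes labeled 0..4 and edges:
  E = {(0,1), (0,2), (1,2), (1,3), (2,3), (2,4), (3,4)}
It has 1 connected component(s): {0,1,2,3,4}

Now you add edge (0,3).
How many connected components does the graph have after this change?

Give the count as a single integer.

Initial component count: 1
Add (0,3): endpoints already in same component. Count unchanged: 1.
New component count: 1

Answer: 1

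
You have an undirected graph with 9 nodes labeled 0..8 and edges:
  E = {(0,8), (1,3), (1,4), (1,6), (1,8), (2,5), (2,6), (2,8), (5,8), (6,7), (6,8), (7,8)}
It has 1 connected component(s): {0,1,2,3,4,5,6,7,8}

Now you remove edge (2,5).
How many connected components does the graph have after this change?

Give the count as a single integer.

Answer: 1

Derivation:
Initial component count: 1
Remove (2,5): not a bridge. Count unchanged: 1.
  After removal, components: {0,1,2,3,4,5,6,7,8}
New component count: 1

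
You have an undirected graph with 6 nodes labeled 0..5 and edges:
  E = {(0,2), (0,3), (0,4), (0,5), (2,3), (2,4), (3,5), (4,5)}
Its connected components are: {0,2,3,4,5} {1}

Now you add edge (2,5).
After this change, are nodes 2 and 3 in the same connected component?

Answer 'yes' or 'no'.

Initial components: {0,2,3,4,5} {1}
Adding edge (2,5): both already in same component {0,2,3,4,5}. No change.
New components: {0,2,3,4,5} {1}
Are 2 and 3 in the same component? yes

Answer: yes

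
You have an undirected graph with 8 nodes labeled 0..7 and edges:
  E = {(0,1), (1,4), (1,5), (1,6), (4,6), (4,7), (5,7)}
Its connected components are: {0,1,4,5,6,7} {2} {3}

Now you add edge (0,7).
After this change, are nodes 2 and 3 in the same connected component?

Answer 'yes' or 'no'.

Answer: no

Derivation:
Initial components: {0,1,4,5,6,7} {2} {3}
Adding edge (0,7): both already in same component {0,1,4,5,6,7}. No change.
New components: {0,1,4,5,6,7} {2} {3}
Are 2 and 3 in the same component? no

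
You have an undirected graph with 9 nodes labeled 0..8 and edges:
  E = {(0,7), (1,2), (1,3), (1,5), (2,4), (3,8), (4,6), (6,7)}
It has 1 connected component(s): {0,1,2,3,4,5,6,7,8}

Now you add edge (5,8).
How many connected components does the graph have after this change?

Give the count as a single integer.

Initial component count: 1
Add (5,8): endpoints already in same component. Count unchanged: 1.
New component count: 1

Answer: 1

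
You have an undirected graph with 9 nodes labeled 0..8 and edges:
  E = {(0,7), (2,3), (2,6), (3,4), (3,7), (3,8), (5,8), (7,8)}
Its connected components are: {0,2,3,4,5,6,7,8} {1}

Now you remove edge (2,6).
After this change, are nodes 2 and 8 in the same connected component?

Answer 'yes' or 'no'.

Initial components: {0,2,3,4,5,6,7,8} {1}
Removing edge (2,6): it was a bridge — component count 2 -> 3.
New components: {0,2,3,4,5,7,8} {1} {6}
Are 2 and 8 in the same component? yes

Answer: yes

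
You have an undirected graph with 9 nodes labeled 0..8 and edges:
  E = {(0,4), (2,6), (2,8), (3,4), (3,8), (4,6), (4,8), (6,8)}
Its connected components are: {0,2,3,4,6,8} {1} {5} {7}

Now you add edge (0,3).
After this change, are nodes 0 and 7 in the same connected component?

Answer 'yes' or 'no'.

Answer: no

Derivation:
Initial components: {0,2,3,4,6,8} {1} {5} {7}
Adding edge (0,3): both already in same component {0,2,3,4,6,8}. No change.
New components: {0,2,3,4,6,8} {1} {5} {7}
Are 0 and 7 in the same component? no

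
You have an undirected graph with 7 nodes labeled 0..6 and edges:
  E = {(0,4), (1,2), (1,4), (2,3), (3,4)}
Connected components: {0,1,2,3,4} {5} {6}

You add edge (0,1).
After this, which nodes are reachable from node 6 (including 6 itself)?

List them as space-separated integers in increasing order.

Before: nodes reachable from 6: {6}
Adding (0,1): both endpoints already in same component. Reachability from 6 unchanged.
After: nodes reachable from 6: {6}

Answer: 6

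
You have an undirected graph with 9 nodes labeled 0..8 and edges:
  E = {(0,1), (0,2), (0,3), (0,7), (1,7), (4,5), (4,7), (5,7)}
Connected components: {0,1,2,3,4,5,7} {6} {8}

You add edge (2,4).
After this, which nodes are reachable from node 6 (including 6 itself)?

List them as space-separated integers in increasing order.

Answer: 6

Derivation:
Before: nodes reachable from 6: {6}
Adding (2,4): both endpoints already in same component. Reachability from 6 unchanged.
After: nodes reachable from 6: {6}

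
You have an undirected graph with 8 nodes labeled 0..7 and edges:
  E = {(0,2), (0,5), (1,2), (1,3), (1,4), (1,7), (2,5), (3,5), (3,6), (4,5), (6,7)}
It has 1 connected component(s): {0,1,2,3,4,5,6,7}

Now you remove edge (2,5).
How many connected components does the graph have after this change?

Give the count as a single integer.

Initial component count: 1
Remove (2,5): not a bridge. Count unchanged: 1.
  After removal, components: {0,1,2,3,4,5,6,7}
New component count: 1

Answer: 1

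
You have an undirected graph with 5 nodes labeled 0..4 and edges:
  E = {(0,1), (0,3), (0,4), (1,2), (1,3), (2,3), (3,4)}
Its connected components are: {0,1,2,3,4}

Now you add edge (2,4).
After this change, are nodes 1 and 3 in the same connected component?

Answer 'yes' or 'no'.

Initial components: {0,1,2,3,4}
Adding edge (2,4): both already in same component {0,1,2,3,4}. No change.
New components: {0,1,2,3,4}
Are 1 and 3 in the same component? yes

Answer: yes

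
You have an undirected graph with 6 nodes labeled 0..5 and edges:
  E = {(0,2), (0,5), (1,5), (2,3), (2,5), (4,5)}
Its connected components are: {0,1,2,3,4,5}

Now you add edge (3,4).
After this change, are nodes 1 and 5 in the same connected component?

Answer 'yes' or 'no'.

Initial components: {0,1,2,3,4,5}
Adding edge (3,4): both already in same component {0,1,2,3,4,5}. No change.
New components: {0,1,2,3,4,5}
Are 1 and 5 in the same component? yes

Answer: yes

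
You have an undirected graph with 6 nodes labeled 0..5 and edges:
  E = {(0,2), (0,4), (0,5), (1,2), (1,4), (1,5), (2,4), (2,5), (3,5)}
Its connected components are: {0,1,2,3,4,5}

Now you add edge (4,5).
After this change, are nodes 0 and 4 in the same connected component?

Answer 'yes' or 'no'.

Answer: yes

Derivation:
Initial components: {0,1,2,3,4,5}
Adding edge (4,5): both already in same component {0,1,2,3,4,5}. No change.
New components: {0,1,2,3,4,5}
Are 0 and 4 in the same component? yes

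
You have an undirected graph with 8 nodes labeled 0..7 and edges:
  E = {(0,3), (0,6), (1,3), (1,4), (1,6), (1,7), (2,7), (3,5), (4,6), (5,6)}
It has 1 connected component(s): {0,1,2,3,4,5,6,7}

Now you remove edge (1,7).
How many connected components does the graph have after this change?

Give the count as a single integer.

Initial component count: 1
Remove (1,7): it was a bridge. Count increases: 1 -> 2.
  After removal, components: {0,1,3,4,5,6} {2,7}
New component count: 2

Answer: 2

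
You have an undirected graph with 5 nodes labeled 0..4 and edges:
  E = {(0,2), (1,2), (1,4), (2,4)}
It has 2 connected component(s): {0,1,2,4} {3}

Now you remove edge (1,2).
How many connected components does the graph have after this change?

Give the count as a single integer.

Initial component count: 2
Remove (1,2): not a bridge. Count unchanged: 2.
  After removal, components: {0,1,2,4} {3}
New component count: 2

Answer: 2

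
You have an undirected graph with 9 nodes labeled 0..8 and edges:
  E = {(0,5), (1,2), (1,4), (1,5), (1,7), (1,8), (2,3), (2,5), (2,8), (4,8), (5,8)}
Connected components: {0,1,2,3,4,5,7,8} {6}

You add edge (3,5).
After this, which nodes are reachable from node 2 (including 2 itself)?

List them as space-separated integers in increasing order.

Before: nodes reachable from 2: {0,1,2,3,4,5,7,8}
Adding (3,5): both endpoints already in same component. Reachability from 2 unchanged.
After: nodes reachable from 2: {0,1,2,3,4,5,7,8}

Answer: 0 1 2 3 4 5 7 8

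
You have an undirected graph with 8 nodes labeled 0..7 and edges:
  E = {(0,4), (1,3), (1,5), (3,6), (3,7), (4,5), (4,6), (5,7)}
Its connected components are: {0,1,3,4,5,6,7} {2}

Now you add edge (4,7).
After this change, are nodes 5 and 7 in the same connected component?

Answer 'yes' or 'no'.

Initial components: {0,1,3,4,5,6,7} {2}
Adding edge (4,7): both already in same component {0,1,3,4,5,6,7}. No change.
New components: {0,1,3,4,5,6,7} {2}
Are 5 and 7 in the same component? yes

Answer: yes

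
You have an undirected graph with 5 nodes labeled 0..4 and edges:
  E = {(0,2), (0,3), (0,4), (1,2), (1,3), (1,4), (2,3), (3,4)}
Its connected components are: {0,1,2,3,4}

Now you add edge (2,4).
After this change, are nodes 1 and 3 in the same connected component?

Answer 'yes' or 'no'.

Initial components: {0,1,2,3,4}
Adding edge (2,4): both already in same component {0,1,2,3,4}. No change.
New components: {0,1,2,3,4}
Are 1 and 3 in the same component? yes

Answer: yes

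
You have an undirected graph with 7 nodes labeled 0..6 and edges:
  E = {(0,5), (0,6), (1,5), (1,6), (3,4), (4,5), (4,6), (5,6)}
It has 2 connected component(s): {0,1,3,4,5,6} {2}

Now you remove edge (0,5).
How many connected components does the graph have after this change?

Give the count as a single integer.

Initial component count: 2
Remove (0,5): not a bridge. Count unchanged: 2.
  After removal, components: {0,1,3,4,5,6} {2}
New component count: 2

Answer: 2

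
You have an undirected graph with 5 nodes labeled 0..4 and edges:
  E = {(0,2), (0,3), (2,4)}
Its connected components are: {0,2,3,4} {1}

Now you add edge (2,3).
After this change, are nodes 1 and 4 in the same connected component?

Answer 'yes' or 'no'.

Initial components: {0,2,3,4} {1}
Adding edge (2,3): both already in same component {0,2,3,4}. No change.
New components: {0,2,3,4} {1}
Are 1 and 4 in the same component? no

Answer: no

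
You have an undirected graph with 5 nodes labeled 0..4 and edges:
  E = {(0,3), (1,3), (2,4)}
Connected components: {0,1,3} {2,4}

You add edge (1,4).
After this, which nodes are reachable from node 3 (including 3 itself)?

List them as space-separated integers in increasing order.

Before: nodes reachable from 3: {0,1,3}
Adding (1,4): merges 3's component with another. Reachability grows.
After: nodes reachable from 3: {0,1,2,3,4}

Answer: 0 1 2 3 4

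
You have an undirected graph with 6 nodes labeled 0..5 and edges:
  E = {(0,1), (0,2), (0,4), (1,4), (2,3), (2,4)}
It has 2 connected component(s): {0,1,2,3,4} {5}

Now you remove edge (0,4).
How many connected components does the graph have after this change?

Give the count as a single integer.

Initial component count: 2
Remove (0,4): not a bridge. Count unchanged: 2.
  After removal, components: {0,1,2,3,4} {5}
New component count: 2

Answer: 2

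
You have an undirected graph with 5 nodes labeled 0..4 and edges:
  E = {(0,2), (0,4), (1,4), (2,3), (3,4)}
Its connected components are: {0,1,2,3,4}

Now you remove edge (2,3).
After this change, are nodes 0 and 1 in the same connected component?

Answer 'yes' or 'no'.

Answer: yes

Derivation:
Initial components: {0,1,2,3,4}
Removing edge (2,3): not a bridge — component count unchanged at 1.
New components: {0,1,2,3,4}
Are 0 and 1 in the same component? yes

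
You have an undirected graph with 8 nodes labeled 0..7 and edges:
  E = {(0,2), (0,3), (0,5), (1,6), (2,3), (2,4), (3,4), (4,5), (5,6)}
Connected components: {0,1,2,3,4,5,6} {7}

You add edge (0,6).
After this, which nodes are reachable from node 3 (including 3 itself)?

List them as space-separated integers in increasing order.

Answer: 0 1 2 3 4 5 6

Derivation:
Before: nodes reachable from 3: {0,1,2,3,4,5,6}
Adding (0,6): both endpoints already in same component. Reachability from 3 unchanged.
After: nodes reachable from 3: {0,1,2,3,4,5,6}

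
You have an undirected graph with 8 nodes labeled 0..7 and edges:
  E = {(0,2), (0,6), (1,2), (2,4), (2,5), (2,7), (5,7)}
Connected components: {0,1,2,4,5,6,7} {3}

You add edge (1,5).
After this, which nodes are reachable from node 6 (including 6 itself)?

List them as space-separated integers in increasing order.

Answer: 0 1 2 4 5 6 7

Derivation:
Before: nodes reachable from 6: {0,1,2,4,5,6,7}
Adding (1,5): both endpoints already in same component. Reachability from 6 unchanged.
After: nodes reachable from 6: {0,1,2,4,5,6,7}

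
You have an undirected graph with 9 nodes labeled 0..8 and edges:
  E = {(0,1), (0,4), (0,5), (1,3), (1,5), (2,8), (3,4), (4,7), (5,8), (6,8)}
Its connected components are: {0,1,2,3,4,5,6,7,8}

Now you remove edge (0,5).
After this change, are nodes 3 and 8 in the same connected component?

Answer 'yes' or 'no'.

Answer: yes

Derivation:
Initial components: {0,1,2,3,4,5,6,7,8}
Removing edge (0,5): not a bridge — component count unchanged at 1.
New components: {0,1,2,3,4,5,6,7,8}
Are 3 and 8 in the same component? yes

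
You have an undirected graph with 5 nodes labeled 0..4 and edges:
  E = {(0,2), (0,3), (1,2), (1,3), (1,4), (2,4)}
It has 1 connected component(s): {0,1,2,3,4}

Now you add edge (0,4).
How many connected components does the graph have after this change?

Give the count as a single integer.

Answer: 1

Derivation:
Initial component count: 1
Add (0,4): endpoints already in same component. Count unchanged: 1.
New component count: 1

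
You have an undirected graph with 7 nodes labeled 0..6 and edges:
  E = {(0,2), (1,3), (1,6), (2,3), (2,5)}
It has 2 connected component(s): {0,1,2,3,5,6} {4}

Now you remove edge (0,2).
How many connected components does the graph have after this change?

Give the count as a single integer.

Initial component count: 2
Remove (0,2): it was a bridge. Count increases: 2 -> 3.
  After removal, components: {0} {1,2,3,5,6} {4}
New component count: 3

Answer: 3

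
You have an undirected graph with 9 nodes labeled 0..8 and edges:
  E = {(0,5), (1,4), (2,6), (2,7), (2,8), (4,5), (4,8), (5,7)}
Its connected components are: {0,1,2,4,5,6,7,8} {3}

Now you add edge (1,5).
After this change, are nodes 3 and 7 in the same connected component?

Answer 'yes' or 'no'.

Answer: no

Derivation:
Initial components: {0,1,2,4,5,6,7,8} {3}
Adding edge (1,5): both already in same component {0,1,2,4,5,6,7,8}. No change.
New components: {0,1,2,4,5,6,7,8} {3}
Are 3 and 7 in the same component? no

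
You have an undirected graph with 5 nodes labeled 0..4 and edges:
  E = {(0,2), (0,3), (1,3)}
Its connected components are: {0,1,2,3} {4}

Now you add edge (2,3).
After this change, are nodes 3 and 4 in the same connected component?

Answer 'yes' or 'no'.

Initial components: {0,1,2,3} {4}
Adding edge (2,3): both already in same component {0,1,2,3}. No change.
New components: {0,1,2,3} {4}
Are 3 and 4 in the same component? no

Answer: no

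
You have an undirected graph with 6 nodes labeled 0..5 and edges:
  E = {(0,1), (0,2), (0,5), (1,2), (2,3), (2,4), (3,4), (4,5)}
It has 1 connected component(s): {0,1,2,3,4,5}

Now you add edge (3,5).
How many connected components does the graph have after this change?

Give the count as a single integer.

Answer: 1

Derivation:
Initial component count: 1
Add (3,5): endpoints already in same component. Count unchanged: 1.
New component count: 1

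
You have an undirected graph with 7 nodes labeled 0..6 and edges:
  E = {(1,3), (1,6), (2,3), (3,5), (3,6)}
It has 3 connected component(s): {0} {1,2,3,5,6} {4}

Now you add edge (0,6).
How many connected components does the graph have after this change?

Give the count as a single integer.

Answer: 2

Derivation:
Initial component count: 3
Add (0,6): merges two components. Count decreases: 3 -> 2.
New component count: 2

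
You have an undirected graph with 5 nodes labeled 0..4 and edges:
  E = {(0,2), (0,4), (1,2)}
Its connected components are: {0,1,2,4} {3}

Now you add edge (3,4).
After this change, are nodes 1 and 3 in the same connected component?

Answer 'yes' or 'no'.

Answer: yes

Derivation:
Initial components: {0,1,2,4} {3}
Adding edge (3,4): merges {3} and {0,1,2,4}.
New components: {0,1,2,3,4}
Are 1 and 3 in the same component? yes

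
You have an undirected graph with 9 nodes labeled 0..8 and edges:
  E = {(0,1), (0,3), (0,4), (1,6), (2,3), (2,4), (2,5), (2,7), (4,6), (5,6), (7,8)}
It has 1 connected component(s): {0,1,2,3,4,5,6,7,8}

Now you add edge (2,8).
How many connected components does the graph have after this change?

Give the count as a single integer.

Initial component count: 1
Add (2,8): endpoints already in same component. Count unchanged: 1.
New component count: 1

Answer: 1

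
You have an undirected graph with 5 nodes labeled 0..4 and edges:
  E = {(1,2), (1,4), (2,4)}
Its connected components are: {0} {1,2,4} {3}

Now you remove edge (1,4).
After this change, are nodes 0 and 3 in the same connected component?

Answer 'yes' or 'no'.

Answer: no

Derivation:
Initial components: {0} {1,2,4} {3}
Removing edge (1,4): not a bridge — component count unchanged at 3.
New components: {0} {1,2,4} {3}
Are 0 and 3 in the same component? no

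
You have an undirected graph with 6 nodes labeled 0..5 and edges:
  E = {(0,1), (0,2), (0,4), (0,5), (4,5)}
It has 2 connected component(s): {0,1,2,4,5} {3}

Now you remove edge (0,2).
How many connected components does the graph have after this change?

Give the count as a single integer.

Initial component count: 2
Remove (0,2): it was a bridge. Count increases: 2 -> 3.
  After removal, components: {0,1,4,5} {2} {3}
New component count: 3

Answer: 3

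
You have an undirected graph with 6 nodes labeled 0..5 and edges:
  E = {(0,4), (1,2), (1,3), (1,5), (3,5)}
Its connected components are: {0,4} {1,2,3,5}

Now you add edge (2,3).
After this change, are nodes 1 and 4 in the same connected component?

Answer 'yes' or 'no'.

Answer: no

Derivation:
Initial components: {0,4} {1,2,3,5}
Adding edge (2,3): both already in same component {1,2,3,5}. No change.
New components: {0,4} {1,2,3,5}
Are 1 and 4 in the same component? no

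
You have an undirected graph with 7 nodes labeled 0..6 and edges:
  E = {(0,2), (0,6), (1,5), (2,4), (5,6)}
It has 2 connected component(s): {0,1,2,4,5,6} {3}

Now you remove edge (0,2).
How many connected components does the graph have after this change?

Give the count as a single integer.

Initial component count: 2
Remove (0,2): it was a bridge. Count increases: 2 -> 3.
  After removal, components: {0,1,5,6} {2,4} {3}
New component count: 3

Answer: 3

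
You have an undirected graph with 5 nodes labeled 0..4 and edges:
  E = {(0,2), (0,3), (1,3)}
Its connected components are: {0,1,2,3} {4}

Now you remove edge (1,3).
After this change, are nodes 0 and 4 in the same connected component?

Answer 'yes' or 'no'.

Initial components: {0,1,2,3} {4}
Removing edge (1,3): it was a bridge — component count 2 -> 3.
New components: {0,2,3} {1} {4}
Are 0 and 4 in the same component? no

Answer: no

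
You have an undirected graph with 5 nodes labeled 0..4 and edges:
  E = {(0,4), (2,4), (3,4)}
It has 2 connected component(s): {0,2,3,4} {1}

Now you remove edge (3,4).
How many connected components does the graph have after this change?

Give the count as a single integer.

Answer: 3

Derivation:
Initial component count: 2
Remove (3,4): it was a bridge. Count increases: 2 -> 3.
  After removal, components: {0,2,4} {1} {3}
New component count: 3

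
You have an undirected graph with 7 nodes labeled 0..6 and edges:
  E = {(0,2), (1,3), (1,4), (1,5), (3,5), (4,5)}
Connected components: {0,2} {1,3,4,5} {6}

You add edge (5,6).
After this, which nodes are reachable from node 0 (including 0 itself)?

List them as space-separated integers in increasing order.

Answer: 0 2

Derivation:
Before: nodes reachable from 0: {0,2}
Adding (5,6): merges two components, but neither contains 0. Reachability from 0 unchanged.
After: nodes reachable from 0: {0,2}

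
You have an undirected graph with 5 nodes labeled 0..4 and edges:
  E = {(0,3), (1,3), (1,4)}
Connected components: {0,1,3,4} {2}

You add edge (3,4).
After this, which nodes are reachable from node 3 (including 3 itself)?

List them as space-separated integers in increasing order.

Answer: 0 1 3 4

Derivation:
Before: nodes reachable from 3: {0,1,3,4}
Adding (3,4): both endpoints already in same component. Reachability from 3 unchanged.
After: nodes reachable from 3: {0,1,3,4}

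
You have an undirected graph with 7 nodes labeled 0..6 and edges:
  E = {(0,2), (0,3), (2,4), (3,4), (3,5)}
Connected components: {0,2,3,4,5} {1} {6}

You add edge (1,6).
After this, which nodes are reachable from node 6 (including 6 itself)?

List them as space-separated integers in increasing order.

Before: nodes reachable from 6: {6}
Adding (1,6): merges 6's component with another. Reachability grows.
After: nodes reachable from 6: {1,6}

Answer: 1 6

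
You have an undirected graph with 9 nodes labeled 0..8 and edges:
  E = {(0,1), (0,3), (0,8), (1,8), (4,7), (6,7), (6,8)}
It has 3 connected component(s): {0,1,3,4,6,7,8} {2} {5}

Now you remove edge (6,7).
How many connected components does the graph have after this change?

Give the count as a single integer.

Initial component count: 3
Remove (6,7): it was a bridge. Count increases: 3 -> 4.
  After removal, components: {0,1,3,6,8} {2} {4,7} {5}
New component count: 4

Answer: 4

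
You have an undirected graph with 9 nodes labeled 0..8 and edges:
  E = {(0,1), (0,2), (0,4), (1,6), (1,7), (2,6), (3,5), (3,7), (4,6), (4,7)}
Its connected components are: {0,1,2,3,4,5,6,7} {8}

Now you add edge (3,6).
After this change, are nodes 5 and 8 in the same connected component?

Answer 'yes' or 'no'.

Initial components: {0,1,2,3,4,5,6,7} {8}
Adding edge (3,6): both already in same component {0,1,2,3,4,5,6,7}. No change.
New components: {0,1,2,3,4,5,6,7} {8}
Are 5 and 8 in the same component? no

Answer: no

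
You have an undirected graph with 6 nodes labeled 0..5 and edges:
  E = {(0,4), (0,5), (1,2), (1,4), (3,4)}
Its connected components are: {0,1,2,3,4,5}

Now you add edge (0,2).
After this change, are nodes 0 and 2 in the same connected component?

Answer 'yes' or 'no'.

Initial components: {0,1,2,3,4,5}
Adding edge (0,2): both already in same component {0,1,2,3,4,5}. No change.
New components: {0,1,2,3,4,5}
Are 0 and 2 in the same component? yes

Answer: yes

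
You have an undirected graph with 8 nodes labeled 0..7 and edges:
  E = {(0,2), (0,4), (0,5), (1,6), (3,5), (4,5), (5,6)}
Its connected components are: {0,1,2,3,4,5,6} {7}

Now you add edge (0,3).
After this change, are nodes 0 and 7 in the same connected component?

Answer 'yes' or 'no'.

Initial components: {0,1,2,3,4,5,6} {7}
Adding edge (0,3): both already in same component {0,1,2,3,4,5,6}. No change.
New components: {0,1,2,3,4,5,6} {7}
Are 0 and 7 in the same component? no

Answer: no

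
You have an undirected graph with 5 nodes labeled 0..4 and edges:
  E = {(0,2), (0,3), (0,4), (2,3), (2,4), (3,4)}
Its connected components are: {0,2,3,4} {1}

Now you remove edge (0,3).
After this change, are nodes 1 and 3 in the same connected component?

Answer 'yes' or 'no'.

Answer: no

Derivation:
Initial components: {0,2,3,4} {1}
Removing edge (0,3): not a bridge — component count unchanged at 2.
New components: {0,2,3,4} {1}
Are 1 and 3 in the same component? no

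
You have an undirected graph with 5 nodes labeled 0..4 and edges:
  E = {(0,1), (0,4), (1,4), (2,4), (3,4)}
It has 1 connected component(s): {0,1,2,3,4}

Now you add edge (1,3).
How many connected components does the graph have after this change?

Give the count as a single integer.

Initial component count: 1
Add (1,3): endpoints already in same component. Count unchanged: 1.
New component count: 1

Answer: 1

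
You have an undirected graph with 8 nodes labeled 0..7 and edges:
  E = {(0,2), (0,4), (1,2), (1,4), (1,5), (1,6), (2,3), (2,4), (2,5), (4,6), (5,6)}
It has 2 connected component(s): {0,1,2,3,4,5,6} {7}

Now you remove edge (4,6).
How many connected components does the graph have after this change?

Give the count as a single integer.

Initial component count: 2
Remove (4,6): not a bridge. Count unchanged: 2.
  After removal, components: {0,1,2,3,4,5,6} {7}
New component count: 2

Answer: 2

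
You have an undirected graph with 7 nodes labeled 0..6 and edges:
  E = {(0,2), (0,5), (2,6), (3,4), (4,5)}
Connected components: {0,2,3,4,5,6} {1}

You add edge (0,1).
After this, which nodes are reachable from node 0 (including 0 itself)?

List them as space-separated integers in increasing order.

Before: nodes reachable from 0: {0,2,3,4,5,6}
Adding (0,1): merges 0's component with another. Reachability grows.
After: nodes reachable from 0: {0,1,2,3,4,5,6}

Answer: 0 1 2 3 4 5 6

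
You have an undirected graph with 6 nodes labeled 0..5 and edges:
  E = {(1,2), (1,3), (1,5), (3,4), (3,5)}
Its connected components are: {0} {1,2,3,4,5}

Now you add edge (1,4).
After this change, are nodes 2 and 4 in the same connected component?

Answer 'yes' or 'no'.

Initial components: {0} {1,2,3,4,5}
Adding edge (1,4): both already in same component {1,2,3,4,5}. No change.
New components: {0} {1,2,3,4,5}
Are 2 and 4 in the same component? yes

Answer: yes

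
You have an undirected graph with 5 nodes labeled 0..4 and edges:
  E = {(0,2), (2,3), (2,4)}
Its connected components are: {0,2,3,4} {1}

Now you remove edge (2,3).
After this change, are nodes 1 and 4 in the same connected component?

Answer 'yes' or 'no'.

Answer: no

Derivation:
Initial components: {0,2,3,4} {1}
Removing edge (2,3): it was a bridge — component count 2 -> 3.
New components: {0,2,4} {1} {3}
Are 1 and 4 in the same component? no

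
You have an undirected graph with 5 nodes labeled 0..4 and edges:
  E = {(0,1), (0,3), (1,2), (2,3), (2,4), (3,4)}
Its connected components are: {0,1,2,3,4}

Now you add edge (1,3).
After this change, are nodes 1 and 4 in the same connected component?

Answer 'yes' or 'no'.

Initial components: {0,1,2,3,4}
Adding edge (1,3): both already in same component {0,1,2,3,4}. No change.
New components: {0,1,2,3,4}
Are 1 and 4 in the same component? yes

Answer: yes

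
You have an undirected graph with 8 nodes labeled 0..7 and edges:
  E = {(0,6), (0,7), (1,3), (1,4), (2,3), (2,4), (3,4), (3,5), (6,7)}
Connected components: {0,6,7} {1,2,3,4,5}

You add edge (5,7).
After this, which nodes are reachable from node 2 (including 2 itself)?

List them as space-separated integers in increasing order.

Answer: 0 1 2 3 4 5 6 7

Derivation:
Before: nodes reachable from 2: {1,2,3,4,5}
Adding (5,7): merges 2's component with another. Reachability grows.
After: nodes reachable from 2: {0,1,2,3,4,5,6,7}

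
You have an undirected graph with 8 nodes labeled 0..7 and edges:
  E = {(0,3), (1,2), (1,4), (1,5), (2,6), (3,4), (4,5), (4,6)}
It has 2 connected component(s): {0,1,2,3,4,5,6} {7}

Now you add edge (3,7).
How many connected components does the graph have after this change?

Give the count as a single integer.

Initial component count: 2
Add (3,7): merges two components. Count decreases: 2 -> 1.
New component count: 1

Answer: 1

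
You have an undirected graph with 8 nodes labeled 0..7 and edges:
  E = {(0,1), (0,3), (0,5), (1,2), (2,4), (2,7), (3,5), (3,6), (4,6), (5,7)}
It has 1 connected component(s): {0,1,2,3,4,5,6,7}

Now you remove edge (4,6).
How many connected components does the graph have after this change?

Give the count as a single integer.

Answer: 1

Derivation:
Initial component count: 1
Remove (4,6): not a bridge. Count unchanged: 1.
  After removal, components: {0,1,2,3,4,5,6,7}
New component count: 1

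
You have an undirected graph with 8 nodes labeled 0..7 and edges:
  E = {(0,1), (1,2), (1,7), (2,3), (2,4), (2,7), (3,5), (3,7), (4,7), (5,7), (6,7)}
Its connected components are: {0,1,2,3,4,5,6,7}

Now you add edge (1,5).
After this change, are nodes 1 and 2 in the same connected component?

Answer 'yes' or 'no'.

Answer: yes

Derivation:
Initial components: {0,1,2,3,4,5,6,7}
Adding edge (1,5): both already in same component {0,1,2,3,4,5,6,7}. No change.
New components: {0,1,2,3,4,5,6,7}
Are 1 and 2 in the same component? yes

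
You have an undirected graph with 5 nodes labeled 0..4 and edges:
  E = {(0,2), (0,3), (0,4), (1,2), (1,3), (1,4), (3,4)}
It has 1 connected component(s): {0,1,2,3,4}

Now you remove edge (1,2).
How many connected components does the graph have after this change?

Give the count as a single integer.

Answer: 1

Derivation:
Initial component count: 1
Remove (1,2): not a bridge. Count unchanged: 1.
  After removal, components: {0,1,2,3,4}
New component count: 1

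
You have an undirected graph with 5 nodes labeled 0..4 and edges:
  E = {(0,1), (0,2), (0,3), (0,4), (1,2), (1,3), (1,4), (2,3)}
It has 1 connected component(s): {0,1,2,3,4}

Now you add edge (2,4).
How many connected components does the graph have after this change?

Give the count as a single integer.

Answer: 1

Derivation:
Initial component count: 1
Add (2,4): endpoints already in same component. Count unchanged: 1.
New component count: 1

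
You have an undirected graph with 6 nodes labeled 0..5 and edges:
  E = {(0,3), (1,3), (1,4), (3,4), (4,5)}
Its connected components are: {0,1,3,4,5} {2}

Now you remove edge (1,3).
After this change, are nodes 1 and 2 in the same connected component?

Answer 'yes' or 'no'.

Answer: no

Derivation:
Initial components: {0,1,3,4,5} {2}
Removing edge (1,3): not a bridge — component count unchanged at 2.
New components: {0,1,3,4,5} {2}
Are 1 and 2 in the same component? no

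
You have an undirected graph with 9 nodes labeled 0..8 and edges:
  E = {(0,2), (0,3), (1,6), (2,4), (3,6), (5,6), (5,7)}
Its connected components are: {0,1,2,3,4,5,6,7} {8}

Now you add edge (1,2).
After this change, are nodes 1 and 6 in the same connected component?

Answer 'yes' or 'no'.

Answer: yes

Derivation:
Initial components: {0,1,2,3,4,5,6,7} {8}
Adding edge (1,2): both already in same component {0,1,2,3,4,5,6,7}. No change.
New components: {0,1,2,3,4,5,6,7} {8}
Are 1 and 6 in the same component? yes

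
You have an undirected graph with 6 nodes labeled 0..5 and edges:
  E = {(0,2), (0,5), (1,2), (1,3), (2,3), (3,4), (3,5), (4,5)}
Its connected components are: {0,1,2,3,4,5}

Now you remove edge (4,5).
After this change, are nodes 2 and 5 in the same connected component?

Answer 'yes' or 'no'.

Answer: yes

Derivation:
Initial components: {0,1,2,3,4,5}
Removing edge (4,5): not a bridge — component count unchanged at 1.
New components: {0,1,2,3,4,5}
Are 2 and 5 in the same component? yes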